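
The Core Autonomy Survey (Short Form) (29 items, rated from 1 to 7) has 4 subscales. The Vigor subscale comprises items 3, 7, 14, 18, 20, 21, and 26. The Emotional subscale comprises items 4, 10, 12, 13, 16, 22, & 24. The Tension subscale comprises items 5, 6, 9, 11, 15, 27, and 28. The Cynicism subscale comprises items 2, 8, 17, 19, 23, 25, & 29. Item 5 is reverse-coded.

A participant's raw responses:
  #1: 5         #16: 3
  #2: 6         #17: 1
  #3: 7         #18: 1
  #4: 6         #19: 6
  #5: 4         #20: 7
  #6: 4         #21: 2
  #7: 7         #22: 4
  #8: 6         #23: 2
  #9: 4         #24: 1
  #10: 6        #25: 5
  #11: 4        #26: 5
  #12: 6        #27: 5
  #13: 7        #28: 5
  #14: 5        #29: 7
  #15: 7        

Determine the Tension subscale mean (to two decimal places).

Tension items: 5, 6, 9, 11, 15, 27, 28.
Of these, item 5 is reverse-coded; reverse-coded value = 8 − response.
  item 5: 8 − 4 = 4
  item 6: 4
  item 9: 4
  item 11: 4
  item 15: 7
  item 27: 5
  item 28: 5
Sum = 4 + 4 + 4 + 4 + 7 + 5 + 5 = 33
Mean = 33 / 7 = 4.71

4.71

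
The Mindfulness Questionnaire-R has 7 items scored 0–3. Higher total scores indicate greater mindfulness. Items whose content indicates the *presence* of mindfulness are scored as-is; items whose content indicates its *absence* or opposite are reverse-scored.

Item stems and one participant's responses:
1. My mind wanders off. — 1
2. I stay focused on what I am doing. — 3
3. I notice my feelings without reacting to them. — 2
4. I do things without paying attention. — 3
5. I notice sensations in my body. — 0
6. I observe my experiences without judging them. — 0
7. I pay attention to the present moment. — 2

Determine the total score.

Items 1, 4 describe the absence/opposite of mindfulness → reverse-score.
reverse-coded value = 3 − response.
  item 1: 3 − 1 = 2
  item 2: 3
  item 3: 2
  item 4: 3 − 3 = 0
  item 5: 0
  item 6: 0
  item 7: 2
Total = 2 + 3 + 2 + 0 + 0 + 0 + 2 = 9

9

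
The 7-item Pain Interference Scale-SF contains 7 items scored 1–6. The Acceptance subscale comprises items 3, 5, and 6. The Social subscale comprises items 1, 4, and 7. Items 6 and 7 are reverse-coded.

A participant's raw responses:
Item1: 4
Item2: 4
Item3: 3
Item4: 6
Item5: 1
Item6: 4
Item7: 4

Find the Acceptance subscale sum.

Acceptance items: 3, 5, 6.
Of these, item 6 is reverse-coded; on a 1–6 scale, reversed = 7 − raw.
  item 3: 3
  item 5: 1
  item 6: 7 − 4 = 3
Sum = 3 + 1 + 3 = 7

7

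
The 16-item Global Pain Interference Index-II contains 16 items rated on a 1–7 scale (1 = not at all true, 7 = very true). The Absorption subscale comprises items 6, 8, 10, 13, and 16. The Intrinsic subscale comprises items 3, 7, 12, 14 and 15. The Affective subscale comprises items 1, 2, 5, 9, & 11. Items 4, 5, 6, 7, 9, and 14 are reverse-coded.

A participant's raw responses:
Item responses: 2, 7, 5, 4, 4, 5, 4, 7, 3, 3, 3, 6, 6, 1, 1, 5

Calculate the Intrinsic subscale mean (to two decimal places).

Intrinsic items: 3, 7, 12, 14, 15.
Of these, items 7 and 14 are reverse-coded; on a 1–7 scale, reversed = 8 − raw.
  item 3: 5
  item 7: 8 − 4 = 4
  item 12: 6
  item 14: 8 − 1 = 7
  item 15: 1
Sum = 5 + 4 + 6 + 7 + 1 = 23
Mean = 23 / 5 = 4.60

4.60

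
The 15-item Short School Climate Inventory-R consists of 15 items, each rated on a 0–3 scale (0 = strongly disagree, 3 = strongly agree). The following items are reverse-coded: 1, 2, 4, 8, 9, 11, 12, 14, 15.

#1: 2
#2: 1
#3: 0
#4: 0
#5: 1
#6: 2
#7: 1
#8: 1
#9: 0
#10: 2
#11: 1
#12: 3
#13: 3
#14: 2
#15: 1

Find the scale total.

Reversing items 1, 2, 4, 8, 9, 11, 12, 14, & 15 with 3 − raw:
Total = (3−2) + (3−1) + 0 + (3−0) + 1 + 2 + 1 + (3−1) + (3−0) + 2 + (3−1) + (3−3) + 3 + (3−2) + (3−1)
      = 1 + 2 + 0 + 3 + 1 + 2 + 1 + 2 + 3 + 2 + 2 + 0 + 3 + 1 + 2 = 25

25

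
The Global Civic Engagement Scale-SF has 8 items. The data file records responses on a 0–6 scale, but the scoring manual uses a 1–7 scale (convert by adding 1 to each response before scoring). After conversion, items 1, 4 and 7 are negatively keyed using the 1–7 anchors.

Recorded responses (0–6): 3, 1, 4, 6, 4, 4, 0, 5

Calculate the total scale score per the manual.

Convert to 1–7: 4, 2, 5, 7, 5, 5, 1, 6
Reverse-coded (reversed = (1+7) − raw = 8 − raw):
  item 1: 8 − 4 = 4
  item 4: 8 − 7 = 1
  item 7: 8 − 1 = 7
Scored: 4, 2, 5, 1, 5, 5, 7, 6
Total = 35

35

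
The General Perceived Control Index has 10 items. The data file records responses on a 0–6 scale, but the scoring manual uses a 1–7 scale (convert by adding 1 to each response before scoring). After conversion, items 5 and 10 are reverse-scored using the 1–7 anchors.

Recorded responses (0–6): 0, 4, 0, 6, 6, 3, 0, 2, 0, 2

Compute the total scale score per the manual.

Convert to 1–7: 1, 5, 1, 7, 7, 4, 1, 3, 1, 3
Reverse-coded (reversed = (1+7) − raw = 8 − raw):
  item 5: 8 − 7 = 1
  item 10: 8 − 3 = 5
Scored: 1, 5, 1, 7, 1, 4, 1, 3, 1, 5
Total = 29

29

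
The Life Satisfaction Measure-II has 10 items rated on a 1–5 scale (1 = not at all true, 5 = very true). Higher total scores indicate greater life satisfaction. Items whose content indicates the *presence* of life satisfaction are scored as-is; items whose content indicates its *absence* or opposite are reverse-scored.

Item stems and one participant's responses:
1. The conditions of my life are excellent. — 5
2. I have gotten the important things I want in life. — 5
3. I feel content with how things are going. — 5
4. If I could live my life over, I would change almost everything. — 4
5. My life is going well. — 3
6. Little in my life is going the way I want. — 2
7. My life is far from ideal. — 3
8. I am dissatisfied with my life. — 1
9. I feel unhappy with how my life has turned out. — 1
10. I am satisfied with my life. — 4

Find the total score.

Items 4, 6, 7, 8, 9 describe the absence/opposite of life satisfaction → reverse-score.
reverse-coded value = 6 − response.
  item 1: 5
  item 2: 5
  item 3: 5
  item 4: 6 − 4 = 2
  item 5: 3
  item 6: 6 − 2 = 4
  item 7: 6 − 3 = 3
  item 8: 6 − 1 = 5
  item 9: 6 − 1 = 5
  item 10: 4
Total = 5 + 5 + 5 + 2 + 3 + 4 + 3 + 5 + 5 + 4 = 41

41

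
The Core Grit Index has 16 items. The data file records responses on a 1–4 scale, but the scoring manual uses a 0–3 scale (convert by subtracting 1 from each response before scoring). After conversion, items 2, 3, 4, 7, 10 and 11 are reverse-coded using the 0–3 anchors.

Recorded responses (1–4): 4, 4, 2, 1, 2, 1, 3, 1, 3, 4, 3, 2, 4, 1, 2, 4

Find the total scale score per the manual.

21

Convert to 0–3: 3, 3, 1, 0, 1, 0, 2, 0, 2, 3, 2, 1, 3, 0, 1, 3
Reverse-coded (reversed = (0+3) − raw = 3 − raw):
  item 2: 3 − 3 = 0
  item 3: 3 − 1 = 2
  item 4: 3 − 0 = 3
  item 7: 3 − 2 = 1
  item 10: 3 − 3 = 0
  item 11: 3 − 2 = 1
Scored: 3, 0, 2, 3, 1, 0, 1, 0, 2, 0, 1, 1, 3, 0, 1, 3
Total = 21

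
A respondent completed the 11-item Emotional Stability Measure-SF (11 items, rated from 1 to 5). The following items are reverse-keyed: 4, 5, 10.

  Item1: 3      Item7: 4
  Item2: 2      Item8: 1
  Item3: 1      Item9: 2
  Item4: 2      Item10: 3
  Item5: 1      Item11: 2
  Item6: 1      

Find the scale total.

28

Reverse-coded items (reverse-coded value = 6 − response):
  item 4: 6 − 2 = 4
  item 5: 6 − 1 = 5
  item 10: 6 − 3 = 3
Scored responses: 3, 2, 1, 4, 5, 1, 4, 1, 2, 3, 2
Total = 3 + 2 + 1 + 4 + 5 + 1 + 4 + 1 + 2 + 3 + 2 = 28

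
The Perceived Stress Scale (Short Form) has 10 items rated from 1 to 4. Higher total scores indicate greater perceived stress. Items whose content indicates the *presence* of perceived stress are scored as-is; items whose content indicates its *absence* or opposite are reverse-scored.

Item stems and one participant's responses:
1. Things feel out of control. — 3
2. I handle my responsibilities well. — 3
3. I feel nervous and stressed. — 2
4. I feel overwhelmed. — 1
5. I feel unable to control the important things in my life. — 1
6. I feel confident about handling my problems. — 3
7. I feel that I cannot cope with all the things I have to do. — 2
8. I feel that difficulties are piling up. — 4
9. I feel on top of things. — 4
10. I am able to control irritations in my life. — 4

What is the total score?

19

Items 2, 6, 9, 10 describe the absence/opposite of perceived stress → reverse-score.
on a 1–4 scale, reversed = 5 − raw.
  item 1: 3
  item 2: 5 − 3 = 2
  item 3: 2
  item 4: 1
  item 5: 1
  item 6: 5 − 3 = 2
  item 7: 2
  item 8: 4
  item 9: 5 − 4 = 1
  item 10: 5 − 4 = 1
Total = 3 + 2 + 2 + 1 + 1 + 2 + 2 + 4 + 1 + 1 = 19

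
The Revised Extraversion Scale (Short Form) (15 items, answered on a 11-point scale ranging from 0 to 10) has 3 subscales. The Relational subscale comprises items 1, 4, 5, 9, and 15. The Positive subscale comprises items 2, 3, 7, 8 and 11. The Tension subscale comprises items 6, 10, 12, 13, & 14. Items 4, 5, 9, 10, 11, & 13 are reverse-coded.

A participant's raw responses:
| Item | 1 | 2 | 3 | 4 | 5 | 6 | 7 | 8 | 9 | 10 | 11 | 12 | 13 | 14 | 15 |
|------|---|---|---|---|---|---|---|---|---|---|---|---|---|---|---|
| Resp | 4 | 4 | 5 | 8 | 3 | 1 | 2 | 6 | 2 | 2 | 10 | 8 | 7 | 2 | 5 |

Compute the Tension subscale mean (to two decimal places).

4.40

Tension items: 6, 10, 12, 13, 14.
Of these, items 10 and 13 are reverse-coded; on a 0–10 scale, reversed = 10 − raw.
  item 6: 1
  item 10: 10 − 2 = 8
  item 12: 8
  item 13: 10 − 7 = 3
  item 14: 2
Sum = 1 + 8 + 8 + 3 + 2 = 22
Mean = 22 / 5 = 4.40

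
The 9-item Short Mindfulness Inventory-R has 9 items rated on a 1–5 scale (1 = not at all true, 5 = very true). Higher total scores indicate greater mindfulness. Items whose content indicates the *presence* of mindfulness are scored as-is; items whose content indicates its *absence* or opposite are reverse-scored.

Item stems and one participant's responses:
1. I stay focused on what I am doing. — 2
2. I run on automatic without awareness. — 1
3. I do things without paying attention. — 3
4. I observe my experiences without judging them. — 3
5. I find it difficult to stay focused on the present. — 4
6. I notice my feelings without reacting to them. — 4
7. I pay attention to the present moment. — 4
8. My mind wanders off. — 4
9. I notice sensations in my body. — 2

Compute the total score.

27

Items 2, 3, 5, 8 describe the absence/opposite of mindfulness → reverse-score.
reversed = (1+5) − raw = 6 − raw.
  item 1: 2
  item 2: 6 − 1 = 5
  item 3: 6 − 3 = 3
  item 4: 3
  item 5: 6 − 4 = 2
  item 6: 4
  item 7: 4
  item 8: 6 − 4 = 2
  item 9: 2
Total = 2 + 5 + 3 + 3 + 2 + 4 + 4 + 2 + 2 = 27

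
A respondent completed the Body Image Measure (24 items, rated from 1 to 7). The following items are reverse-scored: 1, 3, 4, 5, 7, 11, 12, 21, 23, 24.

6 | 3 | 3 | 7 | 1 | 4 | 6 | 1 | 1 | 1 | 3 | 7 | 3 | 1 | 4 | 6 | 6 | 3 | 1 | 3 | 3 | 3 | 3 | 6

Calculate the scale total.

75

Apply reverse scoring (reversed = (1+7) − raw = 8 − raw):
  item 1: 8 − 6 = 2
  item 3: 8 − 3 = 5
  item 4: 8 − 7 = 1
  item 5: 8 − 1 = 7
  item 7: 8 − 6 = 2
  item 11: 8 − 3 = 5
  item 12: 8 − 7 = 1
  item 21: 8 − 3 = 5
  item 23: 8 − 3 = 5
  item 24: 8 − 6 = 2
Scored responses: 2, 3, 5, 1, 7, 4, 2, 1, 1, 1, 5, 1, 3, 1, 4, 6, 6, 3, 1, 3, 5, 3, 5, 2
Total = 2 + 3 + 5 + 1 + 7 + 4 + 2 + 1 + 1 + 1 + 5 + 1 + 3 + 1 + 4 + 6 + 6 + 3 + 1 + 3 + 5 + 3 + 5 + 2 = 75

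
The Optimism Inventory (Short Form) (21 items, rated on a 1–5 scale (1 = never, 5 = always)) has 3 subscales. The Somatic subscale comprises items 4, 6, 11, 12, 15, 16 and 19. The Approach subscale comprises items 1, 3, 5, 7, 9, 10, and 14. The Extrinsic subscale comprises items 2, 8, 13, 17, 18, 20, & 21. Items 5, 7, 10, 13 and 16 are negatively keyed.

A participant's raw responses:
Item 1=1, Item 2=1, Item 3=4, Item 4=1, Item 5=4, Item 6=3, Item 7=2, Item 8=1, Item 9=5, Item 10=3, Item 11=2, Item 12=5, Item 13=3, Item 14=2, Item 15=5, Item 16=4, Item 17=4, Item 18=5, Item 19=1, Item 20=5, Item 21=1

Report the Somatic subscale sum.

19

Somatic items: 4, 6, 11, 12, 15, 16, 19.
Of these, item 16 is negatively keyed; reverse-coded value = 6 − response.
  item 4: 1
  item 6: 3
  item 11: 2
  item 12: 5
  item 15: 5
  item 16: 6 − 4 = 2
  item 19: 1
Sum = 1 + 3 + 2 + 5 + 5 + 2 + 1 = 19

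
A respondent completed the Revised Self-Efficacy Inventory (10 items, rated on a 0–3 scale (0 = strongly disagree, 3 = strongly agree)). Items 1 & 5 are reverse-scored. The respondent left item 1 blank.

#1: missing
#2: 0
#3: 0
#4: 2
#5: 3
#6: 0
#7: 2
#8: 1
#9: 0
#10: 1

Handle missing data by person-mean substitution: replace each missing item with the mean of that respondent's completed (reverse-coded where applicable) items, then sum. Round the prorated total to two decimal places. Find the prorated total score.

Reverse-coded (reversed = (0+3) − raw = 3 − raw):
  item 5: 3 − 3 = 0
Completed scored items (9 of 10): 0, 0, 2, 0, 0, 2, 1, 0, 1; sum = 6.
Person mean = 6 / 9 ≈ 0.6667
Prorated total = (6 / 9) × 10 = 6.67 (to 2 dp)

6.67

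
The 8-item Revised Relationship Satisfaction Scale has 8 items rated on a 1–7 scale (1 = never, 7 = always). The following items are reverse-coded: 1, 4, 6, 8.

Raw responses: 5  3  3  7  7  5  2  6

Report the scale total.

Raw sum = 38. Reverse-coded items: 1, 4, 6, 8; their raw sum = 23.
Each reversal replaces raw with 8 − raw, changing the total by 8 − 2·raw per item.
Total = 38 + 4·8 − 2·23 = 38 + 32 − 46 = 24

24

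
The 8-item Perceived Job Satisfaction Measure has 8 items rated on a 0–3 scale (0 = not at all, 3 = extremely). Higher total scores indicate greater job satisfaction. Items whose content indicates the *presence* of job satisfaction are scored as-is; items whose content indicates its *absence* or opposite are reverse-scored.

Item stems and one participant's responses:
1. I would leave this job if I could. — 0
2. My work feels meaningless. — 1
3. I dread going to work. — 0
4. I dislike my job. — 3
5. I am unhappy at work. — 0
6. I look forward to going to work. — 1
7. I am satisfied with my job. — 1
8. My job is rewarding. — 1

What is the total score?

14

Items 1, 2, 3, 4, 5 describe the absence/opposite of job satisfaction → reverse-score.
reverse-coded value = 3 − response.
  item 1: 3 − 0 = 3
  item 2: 3 − 1 = 2
  item 3: 3 − 0 = 3
  item 4: 3 − 3 = 0
  item 5: 3 − 0 = 3
  item 6: 1
  item 7: 1
  item 8: 1
Total = 3 + 2 + 3 + 0 + 3 + 1 + 1 + 1 = 14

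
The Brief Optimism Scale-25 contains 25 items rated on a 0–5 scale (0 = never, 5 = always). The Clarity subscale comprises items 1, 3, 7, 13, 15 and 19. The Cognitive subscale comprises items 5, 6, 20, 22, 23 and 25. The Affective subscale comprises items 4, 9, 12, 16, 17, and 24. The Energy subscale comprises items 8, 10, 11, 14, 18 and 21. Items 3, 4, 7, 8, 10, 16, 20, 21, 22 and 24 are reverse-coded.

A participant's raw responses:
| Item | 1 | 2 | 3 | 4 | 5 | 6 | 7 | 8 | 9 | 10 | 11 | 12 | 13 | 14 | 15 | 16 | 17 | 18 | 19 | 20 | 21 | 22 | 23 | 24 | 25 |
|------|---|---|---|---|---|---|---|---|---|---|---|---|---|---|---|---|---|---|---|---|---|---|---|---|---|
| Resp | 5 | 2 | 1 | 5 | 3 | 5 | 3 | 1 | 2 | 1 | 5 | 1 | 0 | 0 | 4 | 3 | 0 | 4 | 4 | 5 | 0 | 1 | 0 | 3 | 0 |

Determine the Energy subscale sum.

22

Energy items: 8, 10, 11, 14, 18, 21.
Of these, items 8, 10, & 21 are reverse-coded; reverse-coded value = 5 − response.
  item 8: 5 − 1 = 4
  item 10: 5 − 1 = 4
  item 11: 5
  item 14: 0
  item 18: 4
  item 21: 5 − 0 = 5
Sum = 4 + 4 + 5 + 0 + 4 + 5 = 22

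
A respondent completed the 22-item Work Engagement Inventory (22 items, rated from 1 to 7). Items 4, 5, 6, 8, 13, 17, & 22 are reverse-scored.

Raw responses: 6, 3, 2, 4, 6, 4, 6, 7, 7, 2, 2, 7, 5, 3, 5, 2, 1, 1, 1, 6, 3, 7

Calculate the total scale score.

Reverse-coded items (reverse-coded value = 8 − response):
  item 4: 8 − 4 = 4
  item 5: 8 − 6 = 2
  item 6: 8 − 4 = 4
  item 8: 8 − 7 = 1
  item 13: 8 − 5 = 3
  item 17: 8 − 1 = 7
  item 22: 8 − 7 = 1
Scored responses: 6, 3, 2, 4, 2, 4, 6, 1, 7, 2, 2, 7, 3, 3, 5, 2, 7, 1, 1, 6, 3, 1
Total = 6 + 3 + 2 + 4 + 2 + 4 + 6 + 1 + 7 + 2 + 2 + 7 + 3 + 3 + 5 + 2 + 7 + 1 + 1 + 6 + 3 + 1 = 78

78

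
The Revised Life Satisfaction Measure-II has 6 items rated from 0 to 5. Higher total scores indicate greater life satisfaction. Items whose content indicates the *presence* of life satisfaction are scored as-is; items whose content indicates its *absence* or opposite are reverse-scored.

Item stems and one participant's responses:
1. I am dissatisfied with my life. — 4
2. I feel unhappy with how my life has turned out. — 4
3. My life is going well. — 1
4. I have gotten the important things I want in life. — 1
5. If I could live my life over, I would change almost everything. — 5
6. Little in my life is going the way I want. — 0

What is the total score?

9

Items 1, 2, 5, 6 describe the absence/opposite of life satisfaction → reverse-score.
reversed = (0+5) − raw = 5 − raw.
  item 1: 5 − 4 = 1
  item 2: 5 − 4 = 1
  item 3: 1
  item 4: 1
  item 5: 5 − 5 = 0
  item 6: 5 − 0 = 5
Total = 1 + 1 + 1 + 1 + 0 + 5 = 9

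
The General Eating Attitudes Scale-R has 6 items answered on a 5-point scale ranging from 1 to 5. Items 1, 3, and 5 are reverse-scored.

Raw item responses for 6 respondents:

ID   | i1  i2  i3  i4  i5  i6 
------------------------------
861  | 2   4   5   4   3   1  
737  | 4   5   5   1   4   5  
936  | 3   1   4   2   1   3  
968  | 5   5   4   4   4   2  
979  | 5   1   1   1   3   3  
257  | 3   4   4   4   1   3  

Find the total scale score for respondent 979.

Respondent 979 raw: 5, 1, 1, 1, 3, 3.
Reverse-coded (reverse-coded value = 6 − response):
  item 1: 6 − 5 = 1
  item 2: 1
  item 3: 6 − 1 = 5
  item 4: 1
  item 5: 6 − 3 = 3
  item 6: 3
Sum = 1 + 1 + 5 + 1 + 3 + 3 = 14

14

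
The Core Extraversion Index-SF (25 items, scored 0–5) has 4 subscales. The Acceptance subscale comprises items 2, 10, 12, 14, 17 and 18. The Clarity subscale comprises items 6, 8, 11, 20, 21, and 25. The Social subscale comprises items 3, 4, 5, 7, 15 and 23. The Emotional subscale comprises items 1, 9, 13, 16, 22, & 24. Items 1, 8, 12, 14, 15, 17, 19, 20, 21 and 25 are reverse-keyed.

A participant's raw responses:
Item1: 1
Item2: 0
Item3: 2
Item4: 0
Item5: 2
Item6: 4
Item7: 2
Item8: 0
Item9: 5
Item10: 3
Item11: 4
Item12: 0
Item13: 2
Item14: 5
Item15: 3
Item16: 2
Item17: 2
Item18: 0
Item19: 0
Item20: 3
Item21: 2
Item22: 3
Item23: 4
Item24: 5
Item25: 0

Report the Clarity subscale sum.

23

Clarity items: 6, 8, 11, 20, 21, 25.
Of these, items 8, 20, 21 and 25 are reverse-keyed; reversed = (0+5) − raw = 5 − raw.
  item 6: 4
  item 8: 5 − 0 = 5
  item 11: 4
  item 20: 5 − 3 = 2
  item 21: 5 − 2 = 3
  item 25: 5 − 0 = 5
Sum = 4 + 5 + 4 + 2 + 3 + 5 = 23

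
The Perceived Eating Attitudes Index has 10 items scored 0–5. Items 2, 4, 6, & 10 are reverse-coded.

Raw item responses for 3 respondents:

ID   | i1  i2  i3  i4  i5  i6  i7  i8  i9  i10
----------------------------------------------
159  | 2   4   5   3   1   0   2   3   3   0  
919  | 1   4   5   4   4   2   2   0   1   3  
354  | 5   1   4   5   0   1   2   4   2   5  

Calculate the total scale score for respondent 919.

20

Respondent 919 raw: 1, 4, 5, 4, 4, 2, 2, 0, 1, 3.
Reverse-coded (reversed = (0+5) − raw = 5 − raw):
  item 1: 1
  item 2: 5 − 4 = 1
  item 3: 5
  item 4: 5 − 4 = 1
  item 5: 4
  item 6: 5 − 2 = 3
  item 7: 2
  item 8: 0
  item 9: 1
  item 10: 5 − 3 = 2
Sum = 1 + 1 + 5 + 1 + 4 + 3 + 2 + 0 + 1 + 2 = 20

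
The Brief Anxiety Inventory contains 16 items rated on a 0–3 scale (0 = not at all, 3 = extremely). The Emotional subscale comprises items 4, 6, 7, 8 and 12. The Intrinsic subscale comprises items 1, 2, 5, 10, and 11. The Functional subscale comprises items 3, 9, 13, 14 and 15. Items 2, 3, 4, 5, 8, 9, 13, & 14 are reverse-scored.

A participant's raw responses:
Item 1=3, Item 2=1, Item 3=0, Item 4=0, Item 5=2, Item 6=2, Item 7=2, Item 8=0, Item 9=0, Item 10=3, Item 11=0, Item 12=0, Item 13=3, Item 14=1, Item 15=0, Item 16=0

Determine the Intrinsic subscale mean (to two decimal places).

Intrinsic items: 1, 2, 5, 10, 11.
Of these, items 2 and 5 are reverse-scored; on a 0–3 scale, reversed = 3 − raw.
  item 1: 3
  item 2: 3 − 1 = 2
  item 5: 3 − 2 = 1
  item 10: 3
  item 11: 0
Sum = 3 + 2 + 1 + 3 + 0 = 9
Mean = 9 / 5 = 1.80

1.80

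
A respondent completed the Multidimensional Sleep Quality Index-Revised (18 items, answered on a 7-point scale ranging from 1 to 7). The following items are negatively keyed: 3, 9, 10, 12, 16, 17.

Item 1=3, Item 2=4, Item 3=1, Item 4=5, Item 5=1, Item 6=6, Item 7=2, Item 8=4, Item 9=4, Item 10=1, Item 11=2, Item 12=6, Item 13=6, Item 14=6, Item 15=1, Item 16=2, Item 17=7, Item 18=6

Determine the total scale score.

73

Raw sum = 67. Negatively keyed items: 3, 9, 10, 12, 16, 17; their raw sum = 21.
Each reversal replaces raw with 8 − raw, changing the total by 8 − 2·raw per item.
Total = 67 + 6·8 − 2·21 = 67 + 48 − 42 = 73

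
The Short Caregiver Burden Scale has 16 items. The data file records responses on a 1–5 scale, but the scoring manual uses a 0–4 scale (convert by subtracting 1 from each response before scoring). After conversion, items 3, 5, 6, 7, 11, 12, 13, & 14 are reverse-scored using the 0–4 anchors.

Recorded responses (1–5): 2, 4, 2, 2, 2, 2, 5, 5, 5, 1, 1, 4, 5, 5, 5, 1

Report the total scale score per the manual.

Convert to 0–4: 1, 3, 1, 1, 1, 1, 4, 4, 4, 0, 0, 3, 4, 4, 4, 0
Reverse-coded (on a 0–4 scale, reversed = 4 − raw):
  item 3: 4 − 1 = 3
  item 5: 4 − 1 = 3
  item 6: 4 − 1 = 3
  item 7: 4 − 4 = 0
  item 11: 4 − 0 = 4
  item 12: 4 − 3 = 1
  item 13: 4 − 4 = 0
  item 14: 4 − 4 = 0
Scored: 1, 3, 3, 1, 3, 3, 0, 4, 4, 0, 4, 1, 0, 0, 4, 0
Total = 31

31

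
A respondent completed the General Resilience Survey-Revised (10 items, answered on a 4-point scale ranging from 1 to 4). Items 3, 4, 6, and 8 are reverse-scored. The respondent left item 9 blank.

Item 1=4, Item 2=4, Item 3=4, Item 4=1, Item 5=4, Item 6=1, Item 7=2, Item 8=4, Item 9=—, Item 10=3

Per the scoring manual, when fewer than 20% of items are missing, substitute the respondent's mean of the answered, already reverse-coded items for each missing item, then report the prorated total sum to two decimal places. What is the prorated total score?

30.00

Reverse-coded (reverse-coded value = 5 − response):
  item 3: 5 − 4 = 1
  item 4: 5 − 1 = 4
  item 6: 5 − 1 = 4
  item 8: 5 − 4 = 1
Completed scored items (9 of 10): 4, 4, 1, 4, 4, 4, 2, 1, 3; sum = 27.
Person mean = 27 / 9 ≈ 3.0000
Prorated total = (27 / 9) × 10 = 30.00 (to 2 dp)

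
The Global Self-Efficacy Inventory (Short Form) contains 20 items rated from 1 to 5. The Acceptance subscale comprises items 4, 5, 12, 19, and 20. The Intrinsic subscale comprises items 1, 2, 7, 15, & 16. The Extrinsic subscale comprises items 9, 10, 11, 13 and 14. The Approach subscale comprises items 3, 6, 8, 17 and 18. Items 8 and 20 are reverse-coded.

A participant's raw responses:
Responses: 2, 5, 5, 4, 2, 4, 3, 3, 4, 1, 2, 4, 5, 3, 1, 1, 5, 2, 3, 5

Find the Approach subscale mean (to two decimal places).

3.80

Approach items: 3, 6, 8, 17, 18.
Of these, item 8 is reverse-coded; reverse-coded value = 6 − response.
  item 3: 5
  item 6: 4
  item 8: 6 − 3 = 3
  item 17: 5
  item 18: 2
Sum = 5 + 4 + 3 + 5 + 2 = 19
Mean = 19 / 5 = 3.80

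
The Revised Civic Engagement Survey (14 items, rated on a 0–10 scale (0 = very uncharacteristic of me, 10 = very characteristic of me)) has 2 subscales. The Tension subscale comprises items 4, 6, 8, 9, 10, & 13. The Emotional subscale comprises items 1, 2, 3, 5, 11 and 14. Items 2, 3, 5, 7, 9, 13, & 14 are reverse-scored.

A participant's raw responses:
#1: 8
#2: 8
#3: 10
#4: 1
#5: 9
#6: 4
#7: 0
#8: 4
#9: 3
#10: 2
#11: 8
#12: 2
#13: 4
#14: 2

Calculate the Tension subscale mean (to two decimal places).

4.00

Tension items: 4, 6, 8, 9, 10, 13.
Of these, items 9 & 13 are reverse-scored; reversed = (0+10) − raw = 10 − raw.
  item 4: 1
  item 6: 4
  item 8: 4
  item 9: 10 − 3 = 7
  item 10: 2
  item 13: 10 − 4 = 6
Sum = 1 + 4 + 4 + 7 + 2 + 6 = 24
Mean = 24 / 6 = 4.00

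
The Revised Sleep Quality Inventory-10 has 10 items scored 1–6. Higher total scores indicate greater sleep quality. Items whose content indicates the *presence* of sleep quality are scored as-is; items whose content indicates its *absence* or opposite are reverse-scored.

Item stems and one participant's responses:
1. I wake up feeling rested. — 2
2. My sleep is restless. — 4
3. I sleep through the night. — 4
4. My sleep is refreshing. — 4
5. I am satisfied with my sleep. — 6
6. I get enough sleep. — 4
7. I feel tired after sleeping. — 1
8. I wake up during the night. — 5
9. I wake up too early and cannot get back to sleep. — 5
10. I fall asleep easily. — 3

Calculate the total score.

36

Items 2, 7, 8, 9 describe the absence/opposite of sleep quality → reverse-score.
reverse-coded value = 7 − response.
  item 1: 2
  item 2: 7 − 4 = 3
  item 3: 4
  item 4: 4
  item 5: 6
  item 6: 4
  item 7: 7 − 1 = 6
  item 8: 7 − 5 = 2
  item 9: 7 − 5 = 2
  item 10: 3
Total = 2 + 3 + 4 + 4 + 6 + 4 + 6 + 2 + 2 + 3 = 36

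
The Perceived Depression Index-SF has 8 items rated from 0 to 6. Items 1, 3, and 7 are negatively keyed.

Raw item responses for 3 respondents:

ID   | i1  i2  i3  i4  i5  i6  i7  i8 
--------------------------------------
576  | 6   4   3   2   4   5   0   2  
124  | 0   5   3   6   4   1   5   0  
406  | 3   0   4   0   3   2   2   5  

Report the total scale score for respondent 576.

26

Respondent 576 raw: 6, 4, 3, 2, 4, 5, 0, 2.
Reverse-coded (on a 0–6 scale, reversed = 6 − raw):
  item 1: 6 − 6 = 0
  item 2: 4
  item 3: 6 − 3 = 3
  item 4: 2
  item 5: 4
  item 6: 5
  item 7: 6 − 0 = 6
  item 8: 2
Sum = 0 + 4 + 3 + 2 + 4 + 5 + 6 + 2 = 26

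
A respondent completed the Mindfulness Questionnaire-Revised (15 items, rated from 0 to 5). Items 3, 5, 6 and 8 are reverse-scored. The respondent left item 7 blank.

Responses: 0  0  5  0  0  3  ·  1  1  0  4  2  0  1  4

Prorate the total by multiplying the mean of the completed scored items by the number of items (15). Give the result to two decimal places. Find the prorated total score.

24.64

Reverse-coded (on a 0–5 scale, reversed = 5 − raw):
  item 3: 5 − 5 = 0
  item 5: 5 − 0 = 5
  item 6: 5 − 3 = 2
  item 8: 5 − 1 = 4
Completed scored items (14 of 15): 0, 0, 0, 0, 5, 2, 4, 1, 0, 4, 2, 0, 1, 4; sum = 23.
Person mean = 23 / 14 ≈ 1.6429
Prorated total = (23 / 14) × 15 = 24.64 (to 2 dp)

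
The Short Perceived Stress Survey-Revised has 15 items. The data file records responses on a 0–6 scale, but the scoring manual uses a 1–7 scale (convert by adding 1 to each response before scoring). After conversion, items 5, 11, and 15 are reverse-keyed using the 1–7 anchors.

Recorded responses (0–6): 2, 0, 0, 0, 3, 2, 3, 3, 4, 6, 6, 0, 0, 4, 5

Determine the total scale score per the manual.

Convert to 1–7: 3, 1, 1, 1, 4, 3, 4, 4, 5, 7, 7, 1, 1, 5, 6
Reverse-coded (on a 1–7 scale, reversed = 8 − raw):
  item 5: 8 − 4 = 4
  item 11: 8 − 7 = 1
  item 15: 8 − 6 = 2
Scored: 3, 1, 1, 1, 4, 3, 4, 4, 5, 7, 1, 1, 1, 5, 2
Total = 43

43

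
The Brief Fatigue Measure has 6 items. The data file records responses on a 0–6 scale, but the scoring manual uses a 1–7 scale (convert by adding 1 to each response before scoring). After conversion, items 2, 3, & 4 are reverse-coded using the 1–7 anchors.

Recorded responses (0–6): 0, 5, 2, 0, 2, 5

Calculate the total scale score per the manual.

Convert to 1–7: 1, 6, 3, 1, 3, 6
Reverse-coded (reversed = (1+7) − raw = 8 − raw):
  item 2: 8 − 6 = 2
  item 3: 8 − 3 = 5
  item 4: 8 − 1 = 7
Scored: 1, 2, 5, 7, 3, 6
Total = 24

24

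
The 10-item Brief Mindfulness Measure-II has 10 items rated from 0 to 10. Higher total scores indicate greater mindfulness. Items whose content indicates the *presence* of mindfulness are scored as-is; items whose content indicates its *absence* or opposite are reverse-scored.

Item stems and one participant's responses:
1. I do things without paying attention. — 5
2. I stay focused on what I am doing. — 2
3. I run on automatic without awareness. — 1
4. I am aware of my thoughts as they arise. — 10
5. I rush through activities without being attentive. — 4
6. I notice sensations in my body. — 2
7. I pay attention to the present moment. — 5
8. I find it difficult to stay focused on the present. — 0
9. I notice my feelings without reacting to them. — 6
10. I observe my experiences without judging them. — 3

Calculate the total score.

Items 1, 3, 5, 8 describe the absence/opposite of mindfulness → reverse-score.
reversed = (0+10) − raw = 10 − raw.
  item 1: 10 − 5 = 5
  item 2: 2
  item 3: 10 − 1 = 9
  item 4: 10
  item 5: 10 − 4 = 6
  item 6: 2
  item 7: 5
  item 8: 10 − 0 = 10
  item 9: 6
  item 10: 3
Total = 5 + 2 + 9 + 10 + 6 + 2 + 5 + 10 + 6 + 3 = 58

58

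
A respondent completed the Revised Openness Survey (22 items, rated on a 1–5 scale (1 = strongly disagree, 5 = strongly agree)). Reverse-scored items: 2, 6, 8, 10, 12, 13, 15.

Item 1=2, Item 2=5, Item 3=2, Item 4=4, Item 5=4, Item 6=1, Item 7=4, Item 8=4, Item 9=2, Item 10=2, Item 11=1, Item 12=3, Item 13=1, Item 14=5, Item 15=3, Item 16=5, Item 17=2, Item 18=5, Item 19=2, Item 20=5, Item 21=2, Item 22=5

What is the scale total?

Reverse-scored items use 6 − raw:
  item 2: 6 − 5 = 1
  item 6: 6 − 1 = 5
  item 8: 6 − 4 = 2
  item 10: 6 − 2 = 4
  item 12: 6 − 3 = 3
  item 13: 6 − 1 = 5
  item 15: 6 − 3 = 3
Scored items: 2, 1, 2, 4, 4, 5, 4, 2, 2, 4, 1, 3, 5, 5, 3, 5, 2, 5, 2, 5, 2, 5
Total = 2 + 1 + 2 + 4 + 4 + 5 + 4 + 2 + 2 + 4 + 1 + 3 + 5 + 5 + 3 + 5 + 2 + 5 + 2 + 5 + 2 + 5 = 73

73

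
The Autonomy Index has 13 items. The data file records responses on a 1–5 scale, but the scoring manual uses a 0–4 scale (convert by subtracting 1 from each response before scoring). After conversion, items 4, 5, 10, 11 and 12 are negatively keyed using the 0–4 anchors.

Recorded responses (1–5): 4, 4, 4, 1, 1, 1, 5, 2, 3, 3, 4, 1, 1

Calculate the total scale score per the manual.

Convert to 0–4: 3, 3, 3, 0, 0, 0, 4, 1, 2, 2, 3, 0, 0
Reverse-coded (reverse-coded value = 4 − response):
  item 4: 4 − 0 = 4
  item 5: 4 − 0 = 4
  item 10: 4 − 2 = 2
  item 11: 4 − 3 = 1
  item 12: 4 − 0 = 4
Scored: 3, 3, 3, 4, 4, 0, 4, 1, 2, 2, 1, 4, 0
Total = 31

31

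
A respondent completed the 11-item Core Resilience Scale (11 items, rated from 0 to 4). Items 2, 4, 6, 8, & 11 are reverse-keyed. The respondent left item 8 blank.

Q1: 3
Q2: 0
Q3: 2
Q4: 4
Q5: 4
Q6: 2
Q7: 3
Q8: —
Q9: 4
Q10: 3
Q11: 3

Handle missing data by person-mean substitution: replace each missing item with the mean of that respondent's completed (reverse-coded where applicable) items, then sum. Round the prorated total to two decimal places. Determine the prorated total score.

Reverse-coded (on a 0–4 scale, reversed = 4 − raw):
  item 2: 4 − 0 = 4
  item 4: 4 − 4 = 0
  item 6: 4 − 2 = 2
  item 11: 4 − 3 = 1
Completed scored items (10 of 11): 3, 4, 2, 0, 4, 2, 3, 4, 3, 1; sum = 26.
Person mean = 26 / 10 ≈ 2.6000
Prorated total = (26 / 10) × 11 = 28.60 (to 2 dp)

28.60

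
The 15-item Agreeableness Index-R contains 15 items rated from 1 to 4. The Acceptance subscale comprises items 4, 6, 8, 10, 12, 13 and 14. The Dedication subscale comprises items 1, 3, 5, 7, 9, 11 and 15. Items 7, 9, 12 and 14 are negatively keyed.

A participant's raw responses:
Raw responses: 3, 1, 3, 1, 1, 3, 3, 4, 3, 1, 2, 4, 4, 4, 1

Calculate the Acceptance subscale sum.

Acceptance items: 4, 6, 8, 10, 12, 13, 14.
Of these, items 12 and 14 are negatively keyed; on a 1–4 scale, reversed = 5 − raw.
  item 4: 1
  item 6: 3
  item 8: 4
  item 10: 1
  item 12: 5 − 4 = 1
  item 13: 4
  item 14: 5 − 4 = 1
Sum = 1 + 3 + 4 + 1 + 1 + 4 + 1 = 15

15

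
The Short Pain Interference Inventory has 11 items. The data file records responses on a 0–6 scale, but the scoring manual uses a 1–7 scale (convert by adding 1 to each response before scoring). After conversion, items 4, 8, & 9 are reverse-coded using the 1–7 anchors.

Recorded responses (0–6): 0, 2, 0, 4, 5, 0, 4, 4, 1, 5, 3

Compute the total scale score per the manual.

39

Convert to 1–7: 1, 3, 1, 5, 6, 1, 5, 5, 2, 6, 4
Reverse-coded (reverse-coded value = 8 − response):
  item 4: 8 − 5 = 3
  item 8: 8 − 5 = 3
  item 9: 8 − 2 = 6
Scored: 1, 3, 1, 3, 6, 1, 5, 3, 6, 6, 4
Total = 39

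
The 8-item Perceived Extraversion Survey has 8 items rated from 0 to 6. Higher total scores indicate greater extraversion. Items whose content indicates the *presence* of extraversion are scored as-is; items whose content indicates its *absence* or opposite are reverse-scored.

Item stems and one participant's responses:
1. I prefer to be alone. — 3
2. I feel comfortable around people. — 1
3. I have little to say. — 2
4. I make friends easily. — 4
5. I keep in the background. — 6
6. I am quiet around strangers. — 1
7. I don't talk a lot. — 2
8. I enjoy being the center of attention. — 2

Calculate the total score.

23

Items 1, 3, 5, 6, 7 describe the absence/opposite of extraversion → reverse-score.
on a 0–6 scale, reversed = 6 − raw.
  item 1: 6 − 3 = 3
  item 2: 1
  item 3: 6 − 2 = 4
  item 4: 4
  item 5: 6 − 6 = 0
  item 6: 6 − 1 = 5
  item 7: 6 − 2 = 4
  item 8: 2
Total = 3 + 1 + 4 + 4 + 0 + 5 + 4 + 2 = 23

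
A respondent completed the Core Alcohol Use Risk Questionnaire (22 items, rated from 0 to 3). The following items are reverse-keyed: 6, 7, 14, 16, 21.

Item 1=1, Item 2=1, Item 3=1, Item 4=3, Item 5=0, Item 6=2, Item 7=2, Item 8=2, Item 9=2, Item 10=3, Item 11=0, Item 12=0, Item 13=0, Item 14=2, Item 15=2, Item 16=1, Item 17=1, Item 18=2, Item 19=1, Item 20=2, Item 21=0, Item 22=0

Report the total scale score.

Raw sum = 28. Reverse-keyed items: 6, 7, 14, 16, 21; their raw sum = 7.
Each reversal replaces raw with 3 − raw, changing the total by 3 − 2·raw per item.
Total = 28 + 5·3 − 2·7 = 28 + 15 − 14 = 29

29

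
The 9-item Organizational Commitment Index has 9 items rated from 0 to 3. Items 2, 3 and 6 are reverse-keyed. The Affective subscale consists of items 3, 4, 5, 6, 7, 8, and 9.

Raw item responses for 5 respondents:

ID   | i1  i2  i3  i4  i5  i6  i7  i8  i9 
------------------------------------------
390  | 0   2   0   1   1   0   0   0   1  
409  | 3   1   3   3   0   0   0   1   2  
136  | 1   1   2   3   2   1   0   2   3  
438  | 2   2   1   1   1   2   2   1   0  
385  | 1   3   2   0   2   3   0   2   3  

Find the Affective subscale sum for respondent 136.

13

Respondent 136 raw: 1, 1, 2, 3, 2, 1, 0, 2, 3.
Affective items: 3, 4, 5, 6, 7, 8, 9.
Reverse-coded (reverse-coded value = 3 − response):
  item 3: 3 − 2 = 1
  item 4: 3
  item 5: 2
  item 6: 3 − 1 = 2
  item 7: 0
  item 8: 2
  item 9: 3
Sum = 1 + 3 + 2 + 2 + 0 + 2 + 3 = 13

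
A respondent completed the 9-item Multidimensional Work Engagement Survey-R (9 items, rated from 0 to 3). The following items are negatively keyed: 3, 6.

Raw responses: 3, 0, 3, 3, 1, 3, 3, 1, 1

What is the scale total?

12

Reversing items 3 & 6 with 3 − raw:
Total = 3 + 0 + (3−3) + 3 + 1 + (3−3) + 3 + 1 + 1
      = 3 + 0 + 0 + 3 + 1 + 0 + 3 + 1 + 1 = 12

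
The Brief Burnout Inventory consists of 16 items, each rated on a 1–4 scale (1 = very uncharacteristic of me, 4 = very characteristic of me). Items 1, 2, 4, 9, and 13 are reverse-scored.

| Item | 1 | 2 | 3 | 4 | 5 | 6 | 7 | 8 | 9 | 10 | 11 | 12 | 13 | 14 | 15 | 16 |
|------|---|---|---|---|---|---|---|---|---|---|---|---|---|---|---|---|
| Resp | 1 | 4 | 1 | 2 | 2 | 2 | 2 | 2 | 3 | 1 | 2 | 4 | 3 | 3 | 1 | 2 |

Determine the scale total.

34

Apply reverse scoring (reverse-coded value = 5 − response):
  item 1: 5 − 1 = 4
  item 2: 5 − 4 = 1
  item 4: 5 − 2 = 3
  item 9: 5 − 3 = 2
  item 13: 5 − 3 = 2
Scored items: 4, 1, 1, 3, 2, 2, 2, 2, 2, 1, 2, 4, 2, 3, 1, 2
Total = 4 + 1 + 1 + 3 + 2 + 2 + 2 + 2 + 2 + 1 + 2 + 4 + 2 + 3 + 1 + 2 = 34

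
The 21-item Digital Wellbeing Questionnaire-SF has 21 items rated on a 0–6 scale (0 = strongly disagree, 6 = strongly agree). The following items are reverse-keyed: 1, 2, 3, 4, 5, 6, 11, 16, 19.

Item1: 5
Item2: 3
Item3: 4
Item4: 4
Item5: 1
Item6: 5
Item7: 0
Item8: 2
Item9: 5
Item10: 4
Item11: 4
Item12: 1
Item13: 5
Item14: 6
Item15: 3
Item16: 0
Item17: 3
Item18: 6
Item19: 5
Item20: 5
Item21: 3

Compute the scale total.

Reverse-coded items (on a 0–6 scale, reversed = 6 − raw):
  item 1: 6 − 5 = 1
  item 2: 6 − 3 = 3
  item 3: 6 − 4 = 2
  item 4: 6 − 4 = 2
  item 5: 6 − 1 = 5
  item 6: 6 − 5 = 1
  item 11: 6 − 4 = 2
  item 16: 6 − 0 = 6
  item 19: 6 − 5 = 1
After reverse-coding: 1, 3, 2, 2, 5, 1, 0, 2, 5, 4, 2, 1, 5, 6, 3, 6, 3, 6, 1, 5, 3
Total = 1 + 3 + 2 + 2 + 5 + 1 + 0 + 2 + 5 + 4 + 2 + 1 + 5 + 6 + 3 + 6 + 3 + 6 + 1 + 5 + 3 = 66

66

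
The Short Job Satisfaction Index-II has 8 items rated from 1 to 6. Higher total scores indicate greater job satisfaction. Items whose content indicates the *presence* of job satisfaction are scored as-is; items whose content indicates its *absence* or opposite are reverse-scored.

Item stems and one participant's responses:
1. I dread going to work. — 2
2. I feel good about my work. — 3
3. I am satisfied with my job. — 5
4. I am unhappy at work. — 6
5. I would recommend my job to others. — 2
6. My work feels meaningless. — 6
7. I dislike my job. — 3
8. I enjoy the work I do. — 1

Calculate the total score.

22

Items 1, 4, 6, 7 describe the absence/opposite of job satisfaction → reverse-score.
reversed = (1+6) − raw = 7 − raw.
  item 1: 7 − 2 = 5
  item 2: 3
  item 3: 5
  item 4: 7 − 6 = 1
  item 5: 2
  item 6: 7 − 6 = 1
  item 7: 7 − 3 = 4
  item 8: 1
Total = 5 + 3 + 5 + 1 + 2 + 1 + 4 + 1 = 22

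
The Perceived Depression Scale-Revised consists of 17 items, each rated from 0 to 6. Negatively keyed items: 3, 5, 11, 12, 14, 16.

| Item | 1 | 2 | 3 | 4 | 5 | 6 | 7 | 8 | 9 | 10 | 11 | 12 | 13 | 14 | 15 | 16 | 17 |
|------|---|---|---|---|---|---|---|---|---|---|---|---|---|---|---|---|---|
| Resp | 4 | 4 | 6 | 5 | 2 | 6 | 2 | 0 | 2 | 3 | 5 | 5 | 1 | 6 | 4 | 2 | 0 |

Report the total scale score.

Reverse-coded items (on a 0–6 scale, reversed = 6 − raw):
  item 3: 6 − 6 = 0
  item 5: 6 − 2 = 4
  item 11: 6 − 5 = 1
  item 12: 6 − 5 = 1
  item 14: 6 − 6 = 0
  item 16: 6 − 2 = 4
After reverse-coding: 4, 4, 0, 5, 4, 6, 2, 0, 2, 3, 1, 1, 1, 0, 4, 4, 0
Total = 4 + 4 + 0 + 5 + 4 + 6 + 2 + 0 + 2 + 3 + 1 + 1 + 1 + 0 + 4 + 4 + 0 = 41

41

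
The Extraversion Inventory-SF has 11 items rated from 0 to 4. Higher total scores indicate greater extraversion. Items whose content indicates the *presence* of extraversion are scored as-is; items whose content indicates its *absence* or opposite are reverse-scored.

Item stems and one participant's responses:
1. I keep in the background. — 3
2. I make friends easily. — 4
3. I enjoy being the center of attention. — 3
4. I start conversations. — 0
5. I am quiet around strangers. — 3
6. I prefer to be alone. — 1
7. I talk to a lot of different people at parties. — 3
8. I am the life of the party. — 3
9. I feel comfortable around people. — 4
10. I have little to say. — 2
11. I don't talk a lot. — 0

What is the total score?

Items 1, 5, 6, 10, 11 describe the absence/opposite of extraversion → reverse-score.
reversed = (0+4) − raw = 4 − raw.
  item 1: 4 − 3 = 1
  item 2: 4
  item 3: 3
  item 4: 0
  item 5: 4 − 3 = 1
  item 6: 4 − 1 = 3
  item 7: 3
  item 8: 3
  item 9: 4
  item 10: 4 − 2 = 2
  item 11: 4 − 0 = 4
Total = 1 + 4 + 3 + 0 + 1 + 3 + 3 + 3 + 4 + 2 + 4 = 28

28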